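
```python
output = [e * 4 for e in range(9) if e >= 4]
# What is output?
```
Trace:
  e=0
  e=1
  e=2
  e=3
  e=4
  e=5
  e=6
  e=7
  e=8
  output=[16, 20, 24, 28, 32]

Final answer: [16, 20, 24, 28, 32]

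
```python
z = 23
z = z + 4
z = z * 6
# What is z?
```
Trace:
  z=23
  z=27
  z=162

Final answer: 162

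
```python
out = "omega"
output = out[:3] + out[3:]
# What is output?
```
Trace:
  out='omega'
  out='omega', output='omega'

Final answer: 'omega'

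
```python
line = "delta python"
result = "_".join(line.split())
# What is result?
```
Trace:
  line='delta python'
  line='delta python', result='delta_python'

Final answer: 'delta_python'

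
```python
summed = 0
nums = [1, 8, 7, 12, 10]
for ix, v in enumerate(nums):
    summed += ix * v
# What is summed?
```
Trace:
  summed=0
  summed=0, ix=0, v=1
  summed=8, ix=1, v=8
  summed=22, ix=2, v=7
  summed=58, ix=3, v=12
  summed=98, ix=4, v=10

Final answer: 98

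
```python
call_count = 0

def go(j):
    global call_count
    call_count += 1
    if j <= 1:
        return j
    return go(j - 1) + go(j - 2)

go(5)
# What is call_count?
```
Call trace (a repeated sub-call is expanded the first time; later identical calls just restate its return value):
go(j=5)
  go(j=4)
    go(j=3)
      go(j=2)
        go(j=1)
        -> return 1
        go(j=0)
        -> return 0
      -> return 1
      go(j=1)
      -> return 1
    -> return 2
    go(j=2) -> return 1  (same call as traced above)
  -> return 3
  go(j=3) -> return 2  (same call as traced above)
-> return 5

call_count is incremented once per call, so count the calls in each subtree. Let C(j) = number of calls made by go(j).
C(0) = C(1) = 1 (base case, no recursion); C(j) = 1 + C(j - 1) + C(j - 2) otherwise.
C(2) = 1 + C(1) + C(0) = 1 + 1 + 1 = 3
C(3) = 1 + C(2) + C(1) = 1 + 3 + 1 = 5
C(4) = 1 + C(3) + C(2) = 1 + 5 + 3 = 9
C(5) = 1 + C(4) + C(3) = 1 + 9 + 5 = 15
call_count = C(5) = 15

Final answer: 15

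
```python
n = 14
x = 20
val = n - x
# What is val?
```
Trace:
  n=14
  n=14, x=20
  n=14, x=20, val=-6

Final answer: -6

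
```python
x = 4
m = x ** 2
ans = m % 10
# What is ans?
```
Trace:
  x=4
  x=4, m=16
  x=4, m=16, ans=6

Final answer: 6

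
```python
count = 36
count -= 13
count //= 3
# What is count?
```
Trace:
  count=36
  count=23
  count=7

Final answer: 7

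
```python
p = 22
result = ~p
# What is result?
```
Trace:
  p=22
  p=22, result=-23

Final answer: -23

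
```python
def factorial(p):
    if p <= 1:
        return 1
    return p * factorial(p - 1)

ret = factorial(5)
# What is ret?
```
Call trace:
factorial(p=5)
  factorial(p=4)
    factorial(p=3)
      factorial(p=2)
        factorial(p=1)
        -> return 1
      -> return 2
    -> return 6
  -> return 24
-> return 120

Final answer: 120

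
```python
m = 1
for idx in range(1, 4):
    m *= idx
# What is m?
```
Trace:
  m=1
  m=1, idx=1
  m=2, idx=2
  m=6, idx=3

Final answer: 6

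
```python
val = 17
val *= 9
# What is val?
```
Trace:
  val=17
  val=153

Final answer: 153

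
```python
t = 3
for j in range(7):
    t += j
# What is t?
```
Trace:
  t=3
  t=3, j=0
  t=4, j=1
  t=6, j=2
  t=9, j=3
  t=13, j=4
  t=18, j=5
  t=24, j=6

Final answer: 24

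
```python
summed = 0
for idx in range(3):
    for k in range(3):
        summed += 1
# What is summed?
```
Trace:
  summed=0
  summed=1, idx=0, k=0
  summed=2, idx=0, k=1
  summed=3, idx=0, k=2
  summed=4, idx=1, k=0
  summed=5, idx=1, k=1
  summed=6, idx=1, k=2
  summed=7, idx=2, k=0
  summed=8, idx=2, k=1
  summed=9, idx=2, k=2

Final answer: 9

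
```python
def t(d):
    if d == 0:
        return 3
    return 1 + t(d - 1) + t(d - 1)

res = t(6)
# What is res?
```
Call trace (a repeated sub-call is expanded the first time; later identical calls just restate its return value):
t(d=6)
  t(d=5)
    t(d=4)
      t(d=3)
        t(d=2)
          t(d=1)
            t(d=0)
            -> return 3
            t(d=0)
            -> return 3
          -> return 7
          t(d=1) -> return 7  (same call as traced above)
        -> return 15
        t(d=2) -> return 15  (same call as traced above)
      -> return 31
      t(d=3) -> return 31  (same call as traced above)
    -> return 63
    t(d=4) -> return 63  (same call as traced above)
  -> return 127
  t(d=5) -> return 127  (same call as traced above)
-> return 255

Final answer: 255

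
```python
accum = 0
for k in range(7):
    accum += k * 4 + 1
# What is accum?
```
Trace:
  accum=0
  accum=1, k=0
  accum=6, k=1
  accum=15, k=2
  accum=28, k=3
  accum=45, k=4
  accum=66, k=5
  accum=91, k=6

Final answer: 91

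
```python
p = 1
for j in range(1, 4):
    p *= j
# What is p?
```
Trace:
  p=1
  p=1, j=1
  p=2, j=2
  p=6, j=3

Final answer: 6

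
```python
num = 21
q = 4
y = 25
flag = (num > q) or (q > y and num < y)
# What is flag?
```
Trace:
  num=21
  num=21, q=4
  num=21, q=4, y=25
  num=21, q=4, y=25, flag=True

Final answer: True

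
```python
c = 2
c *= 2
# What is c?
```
Trace:
  c=2
  c=4

Final answer: 4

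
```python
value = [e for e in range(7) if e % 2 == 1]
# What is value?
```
Trace:
  e=0
  e=1
  e=2
  e=3
  e=4
  e=5
  e=6
  value=[1, 3, 5]

Final answer: [1, 3, 5]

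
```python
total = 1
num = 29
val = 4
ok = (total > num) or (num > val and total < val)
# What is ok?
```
Trace:
  total=1
  total=1, num=29
  total=1, num=29, val=4
  total=1, num=29, val=4, ok=True

Final answer: True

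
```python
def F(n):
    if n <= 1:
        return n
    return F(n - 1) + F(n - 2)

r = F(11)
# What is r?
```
Call trace (a repeated sub-call is expanded the first time; later identical calls just restate its return value):
F(n=11)
  F(n=10)
    F(n=9)
      F(n=8)
        F(n=7)
          F(n=6)
            F(n=5)
              F(n=4)
                F(n=3)
                  F(n=2)
                    F(n=1)
                    -> return 1
                    F(n=0)
                    -> return 0
                  -> return 1
                  F(n=1)
                  -> return 1
                -> return 2
                F(n=2) -> return 1  (same call as traced above)
              -> return 3
              F(n=3) -> return 2  (same call as traced above)
            -> return 5
            F(n=4) -> return 3  (same call as traced above)
          -> return 8
          F(n=5) -> return 5  (same call as traced above)
        -> return 13
        F(n=6) -> return 8  (same call as traced above)
      -> return 21
      F(n=7) -> return 13  (same call as traced above)
    -> return 34
    F(n=8) -> return 21  (same call as traced above)
  -> return 55
  F(n=9) -> return 34  (same call as traced above)
-> return 89

Final answer: 89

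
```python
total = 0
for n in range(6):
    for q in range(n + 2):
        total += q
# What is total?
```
Trace:
  total=0
  total=0, n=0, q=0
  total=1, n=0, q=1
  total=1, n=1, q=0
  total=2, n=1, q=1
  total=4, n=1, q=2
  total=4, n=2, q=0
  total=5, n=2, q=1
  total=7, n=2, q=2
  total=10, n=2, q=3
  total=10, n=3, q=0
  total=11, n=3, q=1
  total=13, n=3, q=2
  total=16, n=3, q=3
  total=20, n=3, q=4
  total=20, n=4, q=0
  total=21, n=4, q=1
  total=23, n=4, q=2
  total=26, n=4, q=3
  total=30, n=4, q=4
  total=35, n=4, q=5
  total=35, n=5, q=0
  total=36, n=5, q=1
  total=38, n=5, q=2
  total=41, n=5, q=3
  total=45, n=5, q=4
  total=50, n=5, q=5
  total=56, n=5, q=6

Final answer: 56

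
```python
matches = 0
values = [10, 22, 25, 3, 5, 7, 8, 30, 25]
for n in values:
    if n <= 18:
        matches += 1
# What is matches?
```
Trace:
  matches=0
  matches=1, n=10
  matches=1, n=22
  matches=1, n=25
  matches=2, n=3
  matches=3, n=5
  matches=4, n=7
  matches=5, n=8
  matches=5, n=30
  matches=5, n=25

Final answer: 5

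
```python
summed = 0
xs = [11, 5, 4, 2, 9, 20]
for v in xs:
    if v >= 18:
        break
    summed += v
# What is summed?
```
Trace:
  summed=0
  summed=11, v=11
  summed=16, v=5
  summed=20, v=4
  summed=22, v=2
  summed=31, v=9
  summed=31, v=20

Final answer: 31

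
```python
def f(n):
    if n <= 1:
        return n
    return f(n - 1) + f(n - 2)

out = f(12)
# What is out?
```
Call trace (a repeated sub-call is expanded the first time; later identical calls just restate its return value):
f(n=12)
  f(n=11)
    f(n=10)
      f(n=9)
        f(n=8)
          f(n=7)
            f(n=6)
              f(n=5)
                f(n=4)
                  f(n=3)
                    f(n=2)
                      f(n=1)
                      -> return 1
                      f(n=0)
                      -> return 0
                    -> return 1
                    f(n=1)
                    -> return 1
                  -> return 2
                  f(n=2) -> return 1  (same call as traced above)
                -> return 3
                f(n=3) -> return 2  (same call as traced above)
              -> return 5
              f(n=4) -> return 3  (same call as traced above)
            -> return 8
            f(n=5) -> return 5  (same call as traced above)
          -> return 13
          f(n=6) -> return 8  (same call as traced above)
        -> return 21
        f(n=7) -> return 13  (same call as traced above)
      -> return 34
      f(n=8) -> return 21  (same call as traced above)
    -> return 55
    f(n=9) -> return 34  (same call as traced above)
  -> return 89
  f(n=10) -> return 55  (same call as traced above)
-> return 144

Final answer: 144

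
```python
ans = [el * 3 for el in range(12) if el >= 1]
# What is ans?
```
Trace:
  el=0
  el=1
  el=2
  el=3
  el=4
  el=5
  el=6
  el=7
  el=8
  el=9
  el=10
  el=11
  ans=[3, 6, 9, 12, 15, 18, 21, 24, 27, 30, 33]

Final answer: [3, 6, 9, 12, 15, 18, 21, 24, 27, 30, 33]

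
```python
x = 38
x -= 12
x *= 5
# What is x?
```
Trace:
  x=38
  x=26
  x=130

Final answer: 130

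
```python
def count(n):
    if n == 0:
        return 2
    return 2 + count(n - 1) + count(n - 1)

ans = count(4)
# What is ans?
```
Call trace (a repeated sub-call is expanded the first time; later identical calls just restate its return value):
count(n=4)
  count(n=3)
    count(n=2)
      count(n=1)
        count(n=0)
        -> return 2
        count(n=0)
        -> return 2
      -> return 6
      count(n=1) -> return 6  (same call as traced above)
    -> return 14
    count(n=2) -> return 14  (same call as traced above)
  -> return 30
  count(n=3) -> return 30  (same call as traced above)
-> return 62

Final answer: 62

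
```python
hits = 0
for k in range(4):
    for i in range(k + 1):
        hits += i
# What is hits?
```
Trace:
  hits=0
  hits=0, k=0, i=0
  hits=0, k=1, i=0
  hits=1, k=1, i=1
  hits=1, k=2, i=0
  hits=2, k=2, i=1
  hits=4, k=2, i=2
  hits=4, k=3, i=0
  hits=5, k=3, i=1
  hits=7, k=3, i=2
  hits=10, k=3, i=3

Final answer: 10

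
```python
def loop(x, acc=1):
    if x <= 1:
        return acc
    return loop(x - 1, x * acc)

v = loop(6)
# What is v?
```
Call trace:
loop(x=6, acc=1)
  loop(x=5, acc=6)
    loop(x=4, acc=30)
      loop(x=3, acc=120)
        loop(x=2, acc=360)
          loop(x=1, acc=720)
          -> return 720
        -> return 720
      -> return 720
    -> return 720
  -> return 720
-> return 720

Final answer: 720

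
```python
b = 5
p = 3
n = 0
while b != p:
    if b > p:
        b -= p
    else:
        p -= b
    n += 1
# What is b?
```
Trace:
  b=5
  b=5, p=3
  b=5, p=3, n=0
  b=2, p=3, n=1
  b=2, p=1, n=2
  b=1, p=1, n=3

Final answer: 1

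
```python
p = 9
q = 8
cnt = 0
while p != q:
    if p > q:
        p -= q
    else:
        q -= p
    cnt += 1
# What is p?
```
Trace:
  p=9
  p=9, q=8
  p=9, q=8, cnt=0
  p=1, q=8, cnt=1
  p=1, q=7, cnt=2
  p=1, q=6, cnt=3
  p=1, q=5, cnt=4
  p=1, q=4, cnt=5
  p=1, q=3, cnt=6
  p=1, q=2, cnt=7
  p=1, q=1, cnt=8

Final answer: 1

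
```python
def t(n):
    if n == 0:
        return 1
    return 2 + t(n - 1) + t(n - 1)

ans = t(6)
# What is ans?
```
Call trace (a repeated sub-call is expanded the first time; later identical calls just restate its return value):
t(n=6)
  t(n=5)
    t(n=4)
      t(n=3)
        t(n=2)
          t(n=1)
            t(n=0)
            -> return 1
            t(n=0)
            -> return 1
          -> return 4
          t(n=1) -> return 4  (same call as traced above)
        -> return 10
        t(n=2) -> return 10  (same call as traced above)
      -> return 22
      t(n=3) -> return 22  (same call as traced above)
    -> return 46
    t(n=4) -> return 46  (same call as traced above)
  -> return 94
  t(n=5) -> return 94  (same call as traced above)
-> return 190

Final answer: 190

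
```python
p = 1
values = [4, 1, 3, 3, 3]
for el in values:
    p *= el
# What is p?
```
Trace:
  p=1
  p=4, el=4
  p=4, el=1
  p=12, el=3
  p=36, el=3
  p=108, el=3

Final answer: 108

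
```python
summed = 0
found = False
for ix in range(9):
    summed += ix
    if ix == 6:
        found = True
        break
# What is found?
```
Trace:
  summed=0
  summed=0, found=False
  summed=0, found=False, ix=0
  summed=1, found=False, ix=1
  summed=3, found=False, ix=2
  summed=6, found=False, ix=3
  summed=10, found=False, ix=4
  summed=15, found=False, ix=5
  summed=21, found=True, ix=6

Final answer: True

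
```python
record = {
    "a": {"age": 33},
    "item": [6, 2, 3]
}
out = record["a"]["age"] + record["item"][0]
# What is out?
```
Trace:
  record={'a': {'age': 33}, 'item': [6, 2, 3]}
  record={'a': {'age': 33}, 'item': [6, 2, 3]}, out=39

Final answer: 39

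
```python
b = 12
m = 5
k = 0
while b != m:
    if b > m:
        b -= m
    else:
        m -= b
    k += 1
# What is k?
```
Trace:
  b=12
  b=12, m=5
  b=12, m=5, k=0
  b=7, m=5, k=1
  b=2, m=5, k=2
  b=2, m=3, k=3
  b=2, m=1, k=4
  b=1, m=1, k=5

Final answer: 5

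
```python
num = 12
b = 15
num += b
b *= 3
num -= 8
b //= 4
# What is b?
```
Trace:
  num=12
  num=12, b=15
  num=27, b=15
  num=27, b=45
  num=19, b=45
  num=19, b=11

Final answer: 11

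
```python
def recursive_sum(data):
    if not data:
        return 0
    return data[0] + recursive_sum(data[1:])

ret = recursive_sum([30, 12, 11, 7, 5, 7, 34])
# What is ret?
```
Call trace:
recursive_sum(data=[30, 12, 11, 7, 5, 7, 34])
  recursive_sum(data=[12, 11, 7, 5, 7, 34])
    recursive_sum(data=[11, 7, 5, 7, 34])
      recursive_sum(data=[7, 5, 7, 34])
        recursive_sum(data=[5, 7, 34])
          recursive_sum(data=[7, 34])
            recursive_sum(data=[34])
              recursive_sum(data=[])
              -> return 0
            -> return 34
          -> return 41
        -> return 46
      -> return 53
    -> return 64
  -> return 76
-> return 106

Final answer: 106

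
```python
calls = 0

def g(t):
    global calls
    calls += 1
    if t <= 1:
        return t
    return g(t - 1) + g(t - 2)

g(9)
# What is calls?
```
Call trace (a repeated sub-call is expanded the first time; later identical calls just restate its return value):
g(t=9)
  g(t=8)
    g(t=7)
      g(t=6)
        g(t=5)
          g(t=4)
            g(t=3)
              g(t=2)
                g(t=1)
                -> return 1
                g(t=0)
                -> return 0
              -> return 1
              g(t=1)
              -> return 1
            -> return 2
            g(t=2) -> return 1  (same call as traced above)
          -> return 3
          g(t=3) -> return 2  (same call as traced above)
        -> return 5
        g(t=4) -> return 3  (same call as traced above)
      -> return 8
      g(t=5) -> return 5  (same call as traced above)
    -> return 13
    g(t=6) -> return 8  (same call as traced above)
  -> return 21
  g(t=7) -> return 13  (same call as traced above)
-> return 34

calls is incremented once per call, so count the calls in each subtree. Let C(t) = number of calls made by g(t).
C(0) = C(1) = 1 (base case, no recursion); C(t) = 1 + C(t - 1) + C(t - 2) otherwise.
C(2) = 1 + C(1) + C(0) = 1 + 1 + 1 = 3
C(3) = 1 + C(2) + C(1) = 1 + 3 + 1 = 5
C(4) = 1 + C(3) + C(2) = 1 + 5 + 3 = 9
C(5) = 1 + C(4) + C(3) = 1 + 9 + 5 = 15
C(6) = 1 + C(5) + C(4) = 1 + 15 + 9 = 25
C(7) = 1 + C(6) + C(5) = 1 + 25 + 15 = 41
C(8) = 1 + C(7) + C(6) = 1 + 41 + 25 = 67
C(9) = 1 + C(8) + C(7) = 1 + 67 + 41 = 109
calls = C(9) = 109

Final answer: 109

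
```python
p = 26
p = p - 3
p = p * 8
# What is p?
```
Trace:
  p=26
  p=23
  p=184

Final answer: 184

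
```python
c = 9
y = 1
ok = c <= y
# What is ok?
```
Trace:
  c=9
  c=9, y=1
  c=9, y=1, ok=False

Final answer: False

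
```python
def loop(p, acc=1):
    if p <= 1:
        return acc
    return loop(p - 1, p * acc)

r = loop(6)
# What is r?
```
Call trace:
loop(p=6, acc=1)
  loop(p=5, acc=6)
    loop(p=4, acc=30)
      loop(p=3, acc=120)
        loop(p=2, acc=360)
          loop(p=1, acc=720)
          -> return 720
        -> return 720
      -> return 720
    -> return 720
  -> return 720
-> return 720

Final answer: 720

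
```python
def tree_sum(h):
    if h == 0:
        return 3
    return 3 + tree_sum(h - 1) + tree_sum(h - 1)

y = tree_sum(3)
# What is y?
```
Call trace (a repeated sub-call is expanded the first time; later identical calls just restate its return value):
tree_sum(h=3)
  tree_sum(h=2)
    tree_sum(h=1)
      tree_sum(h=0)
      -> return 3
      tree_sum(h=0)
      -> return 3
    -> return 9
    tree_sum(h=1) -> return 9  (same call as traced above)
  -> return 21
  tree_sum(h=2) -> return 21  (same call as traced above)
-> return 45

Final answer: 45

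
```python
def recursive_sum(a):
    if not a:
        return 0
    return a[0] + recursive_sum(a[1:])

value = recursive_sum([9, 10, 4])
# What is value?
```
Call trace:
recursive_sum(a=[9, 10, 4])
  recursive_sum(a=[10, 4])
    recursive_sum(a=[4])
      recursive_sum(a=[])
      -> return 0
    -> return 4
  -> return 14
-> return 23

Final answer: 23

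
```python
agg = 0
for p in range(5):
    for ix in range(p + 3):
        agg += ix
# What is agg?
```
Trace:
  agg=0
  agg=0, p=0, ix=0
  agg=1, p=0, ix=1
  agg=3, p=0, ix=2
  agg=3, p=1, ix=0
  agg=4, p=1, ix=1
  agg=6, p=1, ix=2
  agg=9, p=1, ix=3
  agg=9, p=2, ix=0
  agg=10, p=2, ix=1
  agg=12, p=2, ix=2
  agg=15, p=2, ix=3
  agg=19, p=2, ix=4
  agg=19, p=3, ix=0
  agg=20, p=3, ix=1
  agg=22, p=3, ix=2
  agg=25, p=3, ix=3
  agg=29, p=3, ix=4
  agg=34, p=3, ix=5
  agg=34, p=4, ix=0
  agg=35, p=4, ix=1
  agg=37, p=4, ix=2
  agg=40, p=4, ix=3
  agg=44, p=4, ix=4
  agg=49, p=4, ix=5
  agg=55, p=4, ix=6

Final answer: 55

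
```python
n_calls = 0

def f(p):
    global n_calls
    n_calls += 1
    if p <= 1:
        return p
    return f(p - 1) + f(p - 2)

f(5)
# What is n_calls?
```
Call trace (a repeated sub-call is expanded the first time; later identical calls just restate its return value):
f(p=5)
  f(p=4)
    f(p=3)
      f(p=2)
        f(p=1)
        -> return 1
        f(p=0)
        -> return 0
      -> return 1
      f(p=1)
      -> return 1
    -> return 2
    f(p=2) -> return 1  (same call as traced above)
  -> return 3
  f(p=3) -> return 2  (same call as traced above)
-> return 5

n_calls is incremented once per call, so count the calls in each subtree. Let C(p) = number of calls made by f(p).
C(0) = C(1) = 1 (base case, no recursion); C(p) = 1 + C(p - 1) + C(p - 2) otherwise.
C(2) = 1 + C(1) + C(0) = 1 + 1 + 1 = 3
C(3) = 1 + C(2) + C(1) = 1 + 3 + 1 = 5
C(4) = 1 + C(3) + C(2) = 1 + 5 + 3 = 9
C(5) = 1 + C(4) + C(3) = 1 + 9 + 5 = 15
n_calls = C(5) = 15

Final answer: 15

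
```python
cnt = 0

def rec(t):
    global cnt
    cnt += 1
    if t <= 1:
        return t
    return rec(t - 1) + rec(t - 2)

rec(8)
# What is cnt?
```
Call trace (a repeated sub-call is expanded the first time; later identical calls just restate its return value):
rec(t=8)
  rec(t=7)
    rec(t=6)
      rec(t=5)
        rec(t=4)
          rec(t=3)
            rec(t=2)
              rec(t=1)
              -> return 1
              rec(t=0)
              -> return 0
            -> return 1
            rec(t=1)
            -> return 1
          -> return 2
          rec(t=2) -> return 1  (same call as traced above)
        -> return 3
        rec(t=3) -> return 2  (same call as traced above)
      -> return 5
      rec(t=4) -> return 3  (same call as traced above)
    -> return 8
    rec(t=5) -> return 5  (same call as traced above)
  -> return 13
  rec(t=6) -> return 8  (same call as traced above)
-> return 21

cnt is incremented once per call, so count the calls in each subtree. Let C(t) = number of calls made by rec(t).
C(0) = C(1) = 1 (base case, no recursion); C(t) = 1 + C(t - 1) + C(t - 2) otherwise.
C(2) = 1 + C(1) + C(0) = 1 + 1 + 1 = 3
C(3) = 1 + C(2) + C(1) = 1 + 3 + 1 = 5
C(4) = 1 + C(3) + C(2) = 1 + 5 + 3 = 9
C(5) = 1 + C(4) + C(3) = 1 + 9 + 5 = 15
C(6) = 1 + C(5) + C(4) = 1 + 15 + 9 = 25
C(7) = 1 + C(6) + C(5) = 1 + 25 + 15 = 41
C(8) = 1 + C(7) + C(6) = 1 + 41 + 25 = 67
cnt = C(8) = 67

Final answer: 67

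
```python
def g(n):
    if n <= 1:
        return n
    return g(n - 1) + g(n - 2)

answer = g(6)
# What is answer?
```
Call trace (a repeated sub-call is expanded the first time; later identical calls just restate its return value):
g(n=6)
  g(n=5)
    g(n=4)
      g(n=3)
        g(n=2)
          g(n=1)
          -> return 1
          g(n=0)
          -> return 0
        -> return 1
        g(n=1)
        -> return 1
      -> return 2
      g(n=2) -> return 1  (same call as traced above)
    -> return 3
    g(n=3) -> return 2  (same call as traced above)
  -> return 5
  g(n=4) -> return 3  (same call as traced above)
-> return 8

Final answer: 8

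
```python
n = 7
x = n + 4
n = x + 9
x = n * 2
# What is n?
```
Trace:
  n=7
  n=7, x=11
  n=20, x=11
  n=20, x=40

Final answer: 20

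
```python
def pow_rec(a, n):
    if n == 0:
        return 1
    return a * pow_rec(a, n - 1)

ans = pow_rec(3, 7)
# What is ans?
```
Call trace:
pow_rec(a=3, n=7)
  pow_rec(a=3, n=6)
    pow_rec(a=3, n=5)
      pow_rec(a=3, n=4)
        pow_rec(a=3, n=3)
          pow_rec(a=3, n=2)
            pow_rec(a=3, n=1)
              pow_rec(a=3, n=0)
              -> return 1
            -> return 3
          -> return 9
        -> return 27
      -> return 81
    -> return 243
  -> return 729
-> return 2187

Final answer: 2187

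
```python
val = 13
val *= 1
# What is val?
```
Trace:
  val=13
  val=13

Final answer: 13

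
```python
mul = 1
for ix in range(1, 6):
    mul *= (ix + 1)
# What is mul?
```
Trace:
  mul=1
  mul=2, ix=1
  mul=6, ix=2
  mul=24, ix=3
  mul=120, ix=4
  mul=720, ix=5

Final answer: 720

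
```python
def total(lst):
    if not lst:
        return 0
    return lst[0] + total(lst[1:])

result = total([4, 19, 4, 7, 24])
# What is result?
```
Call trace:
total(lst=[4, 19, 4, 7, 24])
  total(lst=[19, 4, 7, 24])
    total(lst=[4, 7, 24])
      total(lst=[7, 24])
        total(lst=[24])
          total(lst=[])
          -> return 0
        -> return 24
      -> return 31
    -> return 35
  -> return 54
-> return 58

Final answer: 58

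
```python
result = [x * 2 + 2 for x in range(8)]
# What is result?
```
Trace:
  x=0
  x=1
  x=2
  x=3
  x=4
  x=5
  x=6
  x=7
  result=[2, 4, 6, 8, 10, 12, 14, 16]

Final answer: [2, 4, 6, 8, 10, 12, 14, 16]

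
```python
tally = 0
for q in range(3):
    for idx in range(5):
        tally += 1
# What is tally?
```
Trace:
  tally=0
  tally=1, q=0, idx=0
  tally=2, q=0, idx=1
  tally=3, q=0, idx=2
  tally=4, q=0, idx=3
  tally=5, q=0, idx=4
  tally=6, q=1, idx=0
  tally=7, q=1, idx=1
  tally=8, q=1, idx=2
  tally=9, q=1, idx=3
  tally=10, q=1, idx=4
  tally=11, q=2, idx=0
  tally=12, q=2, idx=1
  tally=13, q=2, idx=2
  tally=14, q=2, idx=3
  tally=15, q=2, idx=4

Final answer: 15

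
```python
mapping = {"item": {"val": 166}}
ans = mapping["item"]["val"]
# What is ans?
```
Trace:
  mapping={'item': {'val': 166}}
  mapping={'item': {'val': 166}}, ans=166

Final answer: 166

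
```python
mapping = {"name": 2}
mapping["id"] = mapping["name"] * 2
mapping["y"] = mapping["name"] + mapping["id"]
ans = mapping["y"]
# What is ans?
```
Trace:
  mapping={'name': 2}
  mapping={'name': 2, 'id': 4}
  mapping={'name': 2, 'id': 4, 'y': 6}
  mapping={'name': 2, 'id': 4, 'y': 6}, ans=6

Final answer: 6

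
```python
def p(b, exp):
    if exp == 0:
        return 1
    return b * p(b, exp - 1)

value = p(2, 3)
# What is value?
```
Call trace:
p(b=2, exp=3)
  p(b=2, exp=2)
    p(b=2, exp=1)
      p(b=2, exp=0)
      -> return 1
    -> return 2
  -> return 4
-> return 8

Final answer: 8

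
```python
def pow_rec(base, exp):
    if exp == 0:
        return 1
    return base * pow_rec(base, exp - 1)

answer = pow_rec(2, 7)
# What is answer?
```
Call trace:
pow_rec(base=2, exp=7)
  pow_rec(base=2, exp=6)
    pow_rec(base=2, exp=5)
      pow_rec(base=2, exp=4)
        pow_rec(base=2, exp=3)
          pow_rec(base=2, exp=2)
            pow_rec(base=2, exp=1)
              pow_rec(base=2, exp=0)
              -> return 1
            -> return 2
          -> return 4
        -> return 8
      -> return 16
    -> return 32
  -> return 64
-> return 128

Final answer: 128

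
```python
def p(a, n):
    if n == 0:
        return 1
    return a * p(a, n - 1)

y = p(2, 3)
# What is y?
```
Call trace:
p(a=2, n=3)
  p(a=2, n=2)
    p(a=2, n=1)
      p(a=2, n=0)
      -> return 1
    -> return 2
  -> return 4
-> return 8

Final answer: 8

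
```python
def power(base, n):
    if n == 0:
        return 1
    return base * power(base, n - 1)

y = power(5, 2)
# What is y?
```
Call trace:
power(base=5, n=2)
  power(base=5, n=1)
    power(base=5, n=0)
    -> return 1
  -> return 5
-> return 25

Final answer: 25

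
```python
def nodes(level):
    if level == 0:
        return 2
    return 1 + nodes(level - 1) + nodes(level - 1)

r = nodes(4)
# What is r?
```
Call trace (a repeated sub-call is expanded the first time; later identical calls just restate its return value):
nodes(level=4)
  nodes(level=3)
    nodes(level=2)
      nodes(level=1)
        nodes(level=0)
        -> return 2
        nodes(level=0)
        -> return 2
      -> return 5
      nodes(level=1) -> return 5  (same call as traced above)
    -> return 11
    nodes(level=2) -> return 11  (same call as traced above)
  -> return 23
  nodes(level=3) -> return 23  (same call as traced above)
-> return 47

Final answer: 47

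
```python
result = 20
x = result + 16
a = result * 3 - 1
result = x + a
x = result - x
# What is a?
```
Trace:
  result=20
  result=20, x=36
  result=20, x=36, a=59
  result=95, x=36, a=59
  result=95, x=59, a=59

Final answer: 59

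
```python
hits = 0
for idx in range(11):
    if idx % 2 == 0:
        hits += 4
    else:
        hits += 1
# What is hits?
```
Trace:
  hits=0
  hits=4, idx=0
  hits=5, idx=1
  hits=9, idx=2
  hits=10, idx=3
  hits=14, idx=4
  hits=15, idx=5
  hits=19, idx=6
  hits=20, idx=7
  hits=24, idx=8
  hits=25, idx=9
  hits=29, idx=10

Final answer: 29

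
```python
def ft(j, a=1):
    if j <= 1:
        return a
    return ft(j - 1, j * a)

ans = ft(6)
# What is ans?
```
Call trace:
ft(j=6, a=1)
  ft(j=5, a=6)
    ft(j=4, a=30)
      ft(j=3, a=120)
        ft(j=2, a=360)
          ft(j=1, a=720)
          -> return 720
        -> return 720
      -> return 720
    -> return 720
  -> return 720
-> return 720

Final answer: 720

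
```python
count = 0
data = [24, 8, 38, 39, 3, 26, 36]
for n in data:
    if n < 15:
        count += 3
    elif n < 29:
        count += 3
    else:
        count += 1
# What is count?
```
Trace:
  count=0
  count=3, n=24
  count=6, n=8
  count=7, n=38
  count=8, n=39
  count=11, n=3
  count=14, n=26
  count=15, n=36

Final answer: 15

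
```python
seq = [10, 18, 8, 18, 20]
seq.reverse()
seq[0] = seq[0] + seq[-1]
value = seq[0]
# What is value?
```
Trace:
  seq=[10, 18, 8, 18, 20]
  seq=[20, 18, 8, 18, 10]
  seq=[30, 18, 8, 18, 10]
  seq=[30, 18, 8, 18, 10], value=30

Final answer: 30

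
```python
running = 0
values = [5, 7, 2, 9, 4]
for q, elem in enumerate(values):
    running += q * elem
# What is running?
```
Trace:
  running=0
  running=0, q=0, elem=5
  running=7, q=1, elem=7
  running=11, q=2, elem=2
  running=38, q=3, elem=9
  running=54, q=4, elem=4

Final answer: 54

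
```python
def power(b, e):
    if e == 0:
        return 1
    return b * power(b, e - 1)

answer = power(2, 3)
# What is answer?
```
Call trace:
power(b=2, e=3)
  power(b=2, e=2)
    power(b=2, e=1)
      power(b=2, e=0)
      -> return 1
    -> return 2
  -> return 4
-> return 8

Final answer: 8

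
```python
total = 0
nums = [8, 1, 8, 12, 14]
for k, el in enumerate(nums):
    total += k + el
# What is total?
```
Trace:
  total=0
  total=8, k=0, el=8
  total=10, k=1, el=1
  total=20, k=2, el=8
  total=35, k=3, el=12
  total=53, k=4, el=14

Final answer: 53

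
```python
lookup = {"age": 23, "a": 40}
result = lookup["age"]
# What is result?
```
Trace:
  lookup={'age': 23, 'a': 40}
  lookup={'age': 23, 'a': 40}, result=23

Final answer: 23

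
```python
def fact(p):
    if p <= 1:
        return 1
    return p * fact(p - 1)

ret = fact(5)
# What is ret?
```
Call trace:
fact(p=5)
  fact(p=4)
    fact(p=3)
      fact(p=2)
        fact(p=1)
        -> return 1
      -> return 2
    -> return 6
  -> return 24
-> return 120

Final answer: 120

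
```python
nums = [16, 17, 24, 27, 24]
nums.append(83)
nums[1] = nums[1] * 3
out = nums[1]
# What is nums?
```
Trace:
  nums=[16, 17, 24, 27, 24]
  nums=[16, 17, 24, 27, 24, 83]
  nums=[16, 51, 24, 27, 24, 83]
  nums=[16, 51, 24, 27, 24, 83], out=51

Final answer: [16, 51, 24, 27, 24, 83]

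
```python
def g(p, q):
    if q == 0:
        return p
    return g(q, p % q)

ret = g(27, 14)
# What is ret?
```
Call trace:
g(p=27, q=14)
  g(p=14, q=13)
    g(p=13, q=1)
      g(p=1, q=0)
      -> return 1
    -> return 1
  -> return 1
-> return 1

Final answer: 1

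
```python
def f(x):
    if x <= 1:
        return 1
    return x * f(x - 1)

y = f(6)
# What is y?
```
Call trace:
f(x=6)
  f(x=5)
    f(x=4)
      f(x=3)
        f(x=2)
          f(x=1)
          -> return 1
        -> return 2
      -> return 6
    -> return 24
  -> return 120
-> return 720

Final answer: 720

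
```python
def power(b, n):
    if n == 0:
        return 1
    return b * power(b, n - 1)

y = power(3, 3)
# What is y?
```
Call trace:
power(b=3, n=3)
  power(b=3, n=2)
    power(b=3, n=1)
      power(b=3, n=0)
      -> return 1
    -> return 3
  -> return 9
-> return 27

Final answer: 27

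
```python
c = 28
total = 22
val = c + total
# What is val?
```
Trace:
  c=28
  c=28, total=22
  c=28, total=22, val=50

Final answer: 50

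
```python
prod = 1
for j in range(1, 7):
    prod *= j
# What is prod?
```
Trace:
  prod=1
  prod=1, j=1
  prod=2, j=2
  prod=6, j=3
  prod=24, j=4
  prod=120, j=5
  prod=720, j=6

Final answer: 720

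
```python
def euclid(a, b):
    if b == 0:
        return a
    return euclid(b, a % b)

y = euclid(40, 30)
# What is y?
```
Call trace:
euclid(a=40, b=30)
  euclid(a=30, b=10)
    euclid(a=10, b=0)
    -> return 10
  -> return 10
-> return 10

Final answer: 10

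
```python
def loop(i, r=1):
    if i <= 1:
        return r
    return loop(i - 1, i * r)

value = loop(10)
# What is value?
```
Call trace:
loop(i=10, r=1)
  loop(i=9, r=10)
    loop(i=8, r=90)
      loop(i=7, r=720)
        loop(i=6, r=5040)
          loop(i=5, r=30240)
            loop(i=4, r=151200)
              loop(i=3, r=604800)
                loop(i=2, r=1814400)
                  loop(i=1, r=3628800)
                  -> return 3628800
                -> return 3628800
              -> return 3628800
            -> return 3628800
          -> return 3628800
        -> return 3628800
      -> return 3628800
    -> return 3628800
  -> return 3628800
-> return 3628800

Final answer: 3628800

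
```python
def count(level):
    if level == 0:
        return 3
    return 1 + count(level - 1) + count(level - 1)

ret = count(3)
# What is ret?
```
Call trace (a repeated sub-call is expanded the first time; later identical calls just restate its return value):
count(level=3)
  count(level=2)
    count(level=1)
      count(level=0)
      -> return 3
      count(level=0)
      -> return 3
    -> return 7
    count(level=1) -> return 7  (same call as traced above)
  -> return 15
  count(level=2) -> return 15  (same call as traced above)
-> return 31

Final answer: 31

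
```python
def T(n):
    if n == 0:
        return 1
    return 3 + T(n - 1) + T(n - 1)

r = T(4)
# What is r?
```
Call trace (a repeated sub-call is expanded the first time; later identical calls just restate its return value):
T(n=4)
  T(n=3)
    T(n=2)
      T(n=1)
        T(n=0)
        -> return 1
        T(n=0)
        -> return 1
      -> return 5
      T(n=1) -> return 5  (same call as traced above)
    -> return 13
    T(n=2) -> return 13  (same call as traced above)
  -> return 29
  T(n=3) -> return 29  (same call as traced above)
-> return 61

Final answer: 61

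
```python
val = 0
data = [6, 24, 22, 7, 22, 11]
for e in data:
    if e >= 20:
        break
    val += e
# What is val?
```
Trace:
  val=0
  val=6, e=6
  val=6, e=24

Final answer: 6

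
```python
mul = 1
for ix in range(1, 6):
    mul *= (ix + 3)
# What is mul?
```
Trace:
  mul=1
  mul=4, ix=1
  mul=20, ix=2
  mul=120, ix=3
  mul=840, ix=4
  mul=6720, ix=5

Final answer: 6720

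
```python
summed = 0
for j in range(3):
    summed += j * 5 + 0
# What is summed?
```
Trace:
  summed=0
  summed=0, j=0
  summed=5, j=1
  summed=15, j=2

Final answer: 15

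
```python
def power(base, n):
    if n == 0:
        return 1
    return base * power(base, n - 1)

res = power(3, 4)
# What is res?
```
Call trace:
power(base=3, n=4)
  power(base=3, n=3)
    power(base=3, n=2)
      power(base=3, n=1)
        power(base=3, n=0)
        -> return 1
      -> return 3
    -> return 9
  -> return 27
-> return 81

Final answer: 81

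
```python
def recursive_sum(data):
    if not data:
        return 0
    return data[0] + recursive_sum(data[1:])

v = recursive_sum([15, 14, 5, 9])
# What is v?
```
Call trace:
recursive_sum(data=[15, 14, 5, 9])
  recursive_sum(data=[14, 5, 9])
    recursive_sum(data=[5, 9])
      recursive_sum(data=[9])
        recursive_sum(data=[])
        -> return 0
      -> return 9
    -> return 14
  -> return 28
-> return 43

Final answer: 43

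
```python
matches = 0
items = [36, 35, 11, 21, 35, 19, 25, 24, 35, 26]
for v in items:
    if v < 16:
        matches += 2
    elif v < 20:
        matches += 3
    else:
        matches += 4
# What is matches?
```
Trace:
  matches=0
  matches=4, v=36
  matches=8, v=35
  matches=10, v=11
  matches=14, v=21
  matches=18, v=35
  matches=21, v=19
  matches=25, v=25
  matches=29, v=24
  matches=33, v=35
  matches=37, v=26

Final answer: 37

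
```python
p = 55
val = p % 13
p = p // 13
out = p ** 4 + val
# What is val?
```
Trace:
  p=55
  p=55, val=3
  p=4, val=3
  p=4, val=3, out=259

Final answer: 3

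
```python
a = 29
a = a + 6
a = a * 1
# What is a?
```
Trace:
  a=29
  a=35
  a=35

Final answer: 35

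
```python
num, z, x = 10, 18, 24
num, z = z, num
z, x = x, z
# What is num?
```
Trace:
  num=10, z=18, x=24
  num=18, z=10, x=24
  num=18, z=24, x=10

Final answer: 18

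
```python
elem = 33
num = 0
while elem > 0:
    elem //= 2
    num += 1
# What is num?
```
Trace:
  elem=33
  elem=33, num=0
  elem=16, num=1
  elem=8, num=2
  elem=4, num=3
  elem=2, num=4
  elem=1, num=5
  elem=0, num=6

Final answer: 6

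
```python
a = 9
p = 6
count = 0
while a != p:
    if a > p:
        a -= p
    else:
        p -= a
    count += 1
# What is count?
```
Trace:
  a=9
  a=9, p=6
  a=9, p=6, count=0
  a=3, p=6, count=1
  a=3, p=3, count=2

Final answer: 2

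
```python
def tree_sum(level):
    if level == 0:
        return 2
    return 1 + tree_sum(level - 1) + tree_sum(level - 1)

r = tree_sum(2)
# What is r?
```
Call trace (a repeated sub-call is expanded the first time; later identical calls just restate its return value):
tree_sum(level=2)
  tree_sum(level=1)
    tree_sum(level=0)
    -> return 2
    tree_sum(level=0)
    -> return 2
  -> return 5
  tree_sum(level=1) -> return 5  (same call as traced above)
-> return 11

Final answer: 11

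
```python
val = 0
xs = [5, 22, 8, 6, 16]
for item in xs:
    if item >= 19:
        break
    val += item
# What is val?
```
Trace:
  val=0
  val=5, item=5
  val=5, item=22

Final answer: 5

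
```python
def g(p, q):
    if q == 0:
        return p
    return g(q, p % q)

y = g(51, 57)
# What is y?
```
Call trace:
g(p=51, q=57)
  g(p=57, q=51)
    g(p=51, q=6)
      g(p=6, q=3)
        g(p=3, q=0)
        -> return 3
      -> return 3
    -> return 3
  -> return 3
-> return 3

Final answer: 3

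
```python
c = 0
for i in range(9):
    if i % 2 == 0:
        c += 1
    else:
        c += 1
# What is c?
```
Trace:
  c=0
  c=1, i=0
  c=2, i=1
  c=3, i=2
  c=4, i=3
  c=5, i=4
  c=6, i=5
  c=7, i=6
  c=8, i=7
  c=9, i=8

Final answer: 9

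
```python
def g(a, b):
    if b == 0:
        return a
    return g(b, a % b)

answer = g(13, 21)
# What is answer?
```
Call trace:
g(a=13, b=21)
  g(a=21, b=13)
    g(a=13, b=8)
      g(a=8, b=5)
        g(a=5, b=3)
          g(a=3, b=2)
            g(a=2, b=1)
              g(a=1, b=0)
              -> return 1
            -> return 1
          -> return 1
        -> return 1
      -> return 1
    -> return 1
  -> return 1
-> return 1

Final answer: 1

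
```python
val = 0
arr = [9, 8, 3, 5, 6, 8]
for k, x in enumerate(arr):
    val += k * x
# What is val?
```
Trace:
  val=0
  val=0, k=0, x=9
  val=8, k=1, x=8
  val=14, k=2, x=3
  val=29, k=3, x=5
  val=53, k=4, x=6
  val=93, k=5, x=8

Final answer: 93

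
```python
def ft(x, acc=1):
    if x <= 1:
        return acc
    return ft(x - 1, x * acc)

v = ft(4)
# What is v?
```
Call trace:
ft(x=4, acc=1)
  ft(x=3, acc=4)
    ft(x=2, acc=12)
      ft(x=1, acc=24)
      -> return 24
    -> return 24
  -> return 24
-> return 24

Final answer: 24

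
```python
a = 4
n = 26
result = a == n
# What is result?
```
Trace:
  a=4
  a=4, n=26
  a=4, n=26, result=False

Final answer: False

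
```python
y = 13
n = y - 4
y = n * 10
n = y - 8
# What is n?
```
Trace:
  y=13
  y=13, n=9
  y=90, n=9
  y=90, n=82

Final answer: 82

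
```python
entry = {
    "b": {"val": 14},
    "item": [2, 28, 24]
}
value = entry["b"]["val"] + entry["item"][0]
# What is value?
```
Trace:
  entry={'b': {'val': 14}, 'item': [2, 28, 24]}
  entry={'b': {'val': 14}, 'item': [2, 28, 24]}, value=16

Final answer: 16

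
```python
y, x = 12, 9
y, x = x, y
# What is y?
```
Trace:
  y=12, x=9
  y=9, x=12

Final answer: 9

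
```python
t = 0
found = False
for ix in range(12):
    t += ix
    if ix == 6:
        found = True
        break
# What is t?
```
Trace:
  t=0
  t=0, found=False
  t=0, found=False, ix=0
  t=1, found=False, ix=1
  t=3, found=False, ix=2
  t=6, found=False, ix=3
  t=10, found=False, ix=4
  t=15, found=False, ix=5
  t=21, found=True, ix=6

Final answer: 21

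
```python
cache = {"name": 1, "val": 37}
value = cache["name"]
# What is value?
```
Trace:
  cache={'name': 1, 'val': 37}
  cache={'name': 1, 'val': 37}, value=1

Final answer: 1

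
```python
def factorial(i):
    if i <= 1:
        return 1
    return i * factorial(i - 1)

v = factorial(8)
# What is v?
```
Call trace:
factorial(i=8)
  factorial(i=7)
    factorial(i=6)
      factorial(i=5)
        factorial(i=4)
          factorial(i=3)
            factorial(i=2)
              factorial(i=1)
              -> return 1
            -> return 2
          -> return 6
        -> return 24
      -> return 120
    -> return 720
  -> return 5040
-> return 40320

Final answer: 40320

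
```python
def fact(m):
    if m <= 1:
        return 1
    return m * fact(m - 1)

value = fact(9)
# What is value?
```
Call trace:
fact(m=9)
  fact(m=8)
    fact(m=7)
      fact(m=6)
        fact(m=5)
          fact(m=4)
            fact(m=3)
              fact(m=2)
                fact(m=1)
                -> return 1
              -> return 2
            -> return 6
          -> return 24
        -> return 120
      -> return 720
    -> return 5040
  -> return 40320
-> return 362880

Final answer: 362880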